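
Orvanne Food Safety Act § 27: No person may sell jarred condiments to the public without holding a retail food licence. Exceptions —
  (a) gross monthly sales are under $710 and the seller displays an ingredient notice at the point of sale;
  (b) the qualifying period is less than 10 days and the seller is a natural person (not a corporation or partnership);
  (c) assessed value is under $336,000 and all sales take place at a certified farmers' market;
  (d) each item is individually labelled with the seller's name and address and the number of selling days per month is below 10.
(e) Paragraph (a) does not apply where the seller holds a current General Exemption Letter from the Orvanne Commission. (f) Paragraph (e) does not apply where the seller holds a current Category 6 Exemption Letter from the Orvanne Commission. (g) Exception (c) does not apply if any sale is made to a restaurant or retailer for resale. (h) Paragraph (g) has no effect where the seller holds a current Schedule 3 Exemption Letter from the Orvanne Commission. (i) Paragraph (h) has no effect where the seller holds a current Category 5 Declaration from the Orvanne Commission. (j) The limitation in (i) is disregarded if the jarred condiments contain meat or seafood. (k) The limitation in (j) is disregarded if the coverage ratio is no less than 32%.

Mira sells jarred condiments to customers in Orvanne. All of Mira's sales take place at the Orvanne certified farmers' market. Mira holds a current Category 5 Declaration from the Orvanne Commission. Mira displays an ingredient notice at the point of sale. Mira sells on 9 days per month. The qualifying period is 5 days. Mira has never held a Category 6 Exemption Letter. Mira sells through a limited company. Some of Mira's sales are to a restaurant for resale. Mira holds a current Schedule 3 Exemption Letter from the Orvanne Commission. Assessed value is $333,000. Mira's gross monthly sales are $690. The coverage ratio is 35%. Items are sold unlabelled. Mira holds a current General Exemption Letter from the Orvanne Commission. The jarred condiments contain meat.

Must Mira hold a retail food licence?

Yes — Mira must hold a retail food licence.

Exception (a) is satisfied on its face — gross monthly sales are $690, under the $710 limit; an ingredient notice is displayed. But applying paragraphs (e)–(f): (e) operates against (a): a current General Exemption Letter is held. (f) is not engaged (there is no Category 6 Exemption Letter in force), so (e) stands. (a) is therefore removed.
Exception (b) fails — the seller operates through a limited company.
Exception (c) is satisfied on its face — assessed value is $333,000, under the $336,000 limit; all sales are at a certified farmers' market. But applying paragraphs (g)–(k): (g) is engaged — some sales are to a restaurant for resale. (h) would limit (g) — a current Schedule 3 Exemption Letter is held — but (i) sets (h) aside: (i) operates against (h): a current Category 5 Declaration is held. (j) would limit (i) — the jarred condiments contain meat — but (k) sets (j) aside: (k) operates against (j): the coverage ratio is 35%, meeting the 32% threshold. (c) is therefore removed.
Exception (d) fails — items are sold unlabelled.
No exception applies. The general rule governs.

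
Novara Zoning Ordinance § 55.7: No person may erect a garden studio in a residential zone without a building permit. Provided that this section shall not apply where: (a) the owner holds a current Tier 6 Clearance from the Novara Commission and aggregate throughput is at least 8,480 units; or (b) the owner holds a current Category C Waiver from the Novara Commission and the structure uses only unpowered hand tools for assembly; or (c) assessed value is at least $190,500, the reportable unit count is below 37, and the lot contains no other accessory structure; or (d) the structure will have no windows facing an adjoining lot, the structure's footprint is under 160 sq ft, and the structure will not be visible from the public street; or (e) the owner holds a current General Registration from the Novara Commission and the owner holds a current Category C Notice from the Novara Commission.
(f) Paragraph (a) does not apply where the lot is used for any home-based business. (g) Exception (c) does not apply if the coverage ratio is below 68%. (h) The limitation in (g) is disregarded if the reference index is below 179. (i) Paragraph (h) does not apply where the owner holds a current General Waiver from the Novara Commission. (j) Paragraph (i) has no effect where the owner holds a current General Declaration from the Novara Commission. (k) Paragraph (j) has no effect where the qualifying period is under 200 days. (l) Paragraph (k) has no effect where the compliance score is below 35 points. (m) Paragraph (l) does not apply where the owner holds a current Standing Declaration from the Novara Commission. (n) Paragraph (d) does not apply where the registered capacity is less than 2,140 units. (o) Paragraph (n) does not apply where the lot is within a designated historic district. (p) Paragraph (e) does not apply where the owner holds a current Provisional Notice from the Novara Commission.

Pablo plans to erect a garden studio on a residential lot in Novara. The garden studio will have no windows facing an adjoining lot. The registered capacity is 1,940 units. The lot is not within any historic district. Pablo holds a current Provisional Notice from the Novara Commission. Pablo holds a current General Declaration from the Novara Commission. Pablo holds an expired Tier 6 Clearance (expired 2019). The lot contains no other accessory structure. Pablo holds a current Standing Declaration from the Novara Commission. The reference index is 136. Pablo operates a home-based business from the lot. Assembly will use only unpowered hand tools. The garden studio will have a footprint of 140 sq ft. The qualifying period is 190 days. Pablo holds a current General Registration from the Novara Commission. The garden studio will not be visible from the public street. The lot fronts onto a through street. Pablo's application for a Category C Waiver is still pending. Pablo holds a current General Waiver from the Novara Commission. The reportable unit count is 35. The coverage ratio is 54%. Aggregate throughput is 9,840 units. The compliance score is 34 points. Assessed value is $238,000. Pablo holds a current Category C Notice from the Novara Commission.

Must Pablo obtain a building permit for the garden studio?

Exception (a) does not apply: there is no Tier 6 Clearance in force.
Exception (b) requires that the owner holds a current Category C Waiver from the Novara Commission; but the Category C Waiver is not current, so (b) is unavailable.
Exception (c) is satisfied on its face — assessed value is $238,000, meeting the $190,500 threshold; the reportable unit count is 35, below the 37 limit; the lot has no other accessory structure. However, paragraphs (g)–(m) must be considered: (g) operates against (c): the coverage ratio is 54%, below the 68% limit. (h) is triggered (the reference index is 136, below the 179 limit), but is set aside by (i): (i) operates against (h): a current General Waiver is held. (j) is engaged (a current General Declaration is held), but is displaced by (k): (k) is triggered — the qualifying period is 190 days, under the 200 days limit. (l) is engaged (the compliance score is 34 points, below the 35 points limit), but is set aside by (m): (m) operates against (l): a current Standing Declaration is held. So (c) is unavailable.
Exception (d): no windows face an adjoining lot; the structure's footprint is 140 sq ft, under the 160 sq ft limit; the structure will not be visible from the street — every condition holds. But applying paragraphs (n)–(o): (n) operates against (d): the registered capacity is 1,940 units, less than the 2,140 units limit. (o), which would lift (n), is not triggered — the lot is not in a historic district. So (d) is unavailable.
Exception (e): a current General Registration is held; a current Category C Notice is held — every condition holds. But: (p) is engaged — a current Provisional Notice is held. (e) is therefore removed.
Every exception is unavailable, so the rule governs.

Yes — Pablo must obtain a building permit.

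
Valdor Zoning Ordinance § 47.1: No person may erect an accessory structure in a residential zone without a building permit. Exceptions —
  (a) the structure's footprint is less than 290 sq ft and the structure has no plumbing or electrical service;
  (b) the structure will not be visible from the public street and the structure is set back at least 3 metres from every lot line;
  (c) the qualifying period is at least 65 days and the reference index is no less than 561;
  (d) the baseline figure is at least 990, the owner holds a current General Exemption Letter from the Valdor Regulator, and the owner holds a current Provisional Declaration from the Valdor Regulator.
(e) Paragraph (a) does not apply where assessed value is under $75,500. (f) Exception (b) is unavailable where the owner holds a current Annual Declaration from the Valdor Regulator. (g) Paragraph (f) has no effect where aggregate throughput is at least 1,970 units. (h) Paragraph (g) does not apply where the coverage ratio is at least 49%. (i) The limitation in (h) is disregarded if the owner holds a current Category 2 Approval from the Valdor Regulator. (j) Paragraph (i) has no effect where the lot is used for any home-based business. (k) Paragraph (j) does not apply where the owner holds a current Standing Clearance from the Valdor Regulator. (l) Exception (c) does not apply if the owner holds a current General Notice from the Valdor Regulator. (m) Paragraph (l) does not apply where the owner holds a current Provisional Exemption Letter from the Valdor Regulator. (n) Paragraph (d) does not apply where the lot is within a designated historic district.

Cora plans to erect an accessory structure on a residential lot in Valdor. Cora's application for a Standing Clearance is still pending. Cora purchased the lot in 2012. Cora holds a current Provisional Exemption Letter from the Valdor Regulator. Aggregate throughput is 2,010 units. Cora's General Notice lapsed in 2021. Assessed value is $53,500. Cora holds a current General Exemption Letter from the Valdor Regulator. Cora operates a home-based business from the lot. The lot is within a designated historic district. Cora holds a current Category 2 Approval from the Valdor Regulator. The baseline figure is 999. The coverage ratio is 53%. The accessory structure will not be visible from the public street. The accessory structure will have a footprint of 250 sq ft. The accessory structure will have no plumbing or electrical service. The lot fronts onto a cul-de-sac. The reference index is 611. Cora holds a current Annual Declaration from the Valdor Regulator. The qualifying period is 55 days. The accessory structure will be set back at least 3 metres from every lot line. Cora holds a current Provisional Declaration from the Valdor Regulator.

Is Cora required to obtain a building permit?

Exception (a) is satisfied on its face — the structure's footprint is 250 sq ft, less than the 290 sq ft limit; there is no plumbing or electrical service. Turning to paragraph (e): (e) operates against (a): assessed value is $53,500, under the $75,500 limit. Exception (a) does not apply.
Exception (b) is satisfied on its face — the structure will not be visible from the street; the setback is at least 3 m on every side. But: (f) operates against (b): a current Annual Declaration is held. (g) would limit (f) — aggregate throughput is 2,010 units, meeting the 1,970 units threshold — but (h) sets (g) aside: (h) operates against (g): the coverage ratio is 53%, meeting the 49% threshold. (i) operates (a current Category 2 Approval is held), but is itself disapplied by (j): (j) operates against (i): a home-based business operates on the lot. (k), which would lift (j), is not engaged — no current Standing Clearance is held. Exception (b) does not apply.
Exception (c) fails — the qualifying period is 55 days, short of 65 days.
Exception (d) is satisfied on its face — the baseline figure is 999, meeting the 990 threshold; a current General Exemption Letter is held; a current Provisional Declaration is held. But: (n) operates — the lot is in a historic district. (d) is therefore removed.
No exception displaces § 47.1.

Yes — Cora must obtain a building permit.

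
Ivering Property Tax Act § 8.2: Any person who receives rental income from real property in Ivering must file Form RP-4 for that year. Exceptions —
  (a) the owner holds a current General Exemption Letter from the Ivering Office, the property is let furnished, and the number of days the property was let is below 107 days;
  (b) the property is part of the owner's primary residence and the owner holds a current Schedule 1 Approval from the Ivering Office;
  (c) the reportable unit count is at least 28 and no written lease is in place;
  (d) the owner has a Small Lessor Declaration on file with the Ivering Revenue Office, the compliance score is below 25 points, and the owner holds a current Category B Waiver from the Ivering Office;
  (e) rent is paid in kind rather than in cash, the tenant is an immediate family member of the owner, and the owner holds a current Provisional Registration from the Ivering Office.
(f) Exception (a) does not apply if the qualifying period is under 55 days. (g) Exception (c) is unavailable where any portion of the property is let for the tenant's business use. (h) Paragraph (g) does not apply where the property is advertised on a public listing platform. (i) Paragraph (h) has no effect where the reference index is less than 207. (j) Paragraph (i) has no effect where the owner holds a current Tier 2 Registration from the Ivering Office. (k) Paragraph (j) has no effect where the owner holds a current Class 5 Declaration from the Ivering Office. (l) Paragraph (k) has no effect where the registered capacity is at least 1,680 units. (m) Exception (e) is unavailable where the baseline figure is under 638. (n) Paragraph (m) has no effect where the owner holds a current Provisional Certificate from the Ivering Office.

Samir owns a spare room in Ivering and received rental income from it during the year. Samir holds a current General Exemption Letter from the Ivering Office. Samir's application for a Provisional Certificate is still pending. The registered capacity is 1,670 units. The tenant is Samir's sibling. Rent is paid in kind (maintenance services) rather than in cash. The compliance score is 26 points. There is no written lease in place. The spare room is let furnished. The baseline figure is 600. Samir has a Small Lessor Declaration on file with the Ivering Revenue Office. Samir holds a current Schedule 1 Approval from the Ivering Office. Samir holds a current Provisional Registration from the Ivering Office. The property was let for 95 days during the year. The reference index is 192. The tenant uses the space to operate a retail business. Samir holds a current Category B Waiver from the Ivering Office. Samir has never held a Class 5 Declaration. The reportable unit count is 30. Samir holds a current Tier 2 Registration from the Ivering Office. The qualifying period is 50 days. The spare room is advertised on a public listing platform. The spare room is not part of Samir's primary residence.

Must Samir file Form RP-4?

Exception (a): a current General Exemption Letter is held; the property is let furnished; the number of days the property was let is 95 days, below the 107 days limit — every condition holds. But applying paragraph (f): (f) operates against (a): the qualifying period is 50 days, under the 55 days limit. Exception (a) does not apply.
Exception (b) fails — the spare room is not part of the primary residence.
Exception (c) is satisfied on its face — the reportable unit count is 30, meeting the 28 threshold; there is no written lease. Considering the limiting provisions: (g) would limit (c) — the space is let for business use — but (h) sets (g) aside: (h) operates against (g): the property is publicly advertised. (i) would limit (h) — the reference index is 192, less than the 207 limit — but (j) sets (i) aside: (j) applies — a current Tier 2 Registration is held. (k), which would lift (j), is not triggered — no current Class 5 Declaration is held. Exception (c) stands.
Exception (d) fails — the compliance score is 26 points, not below 25 points.
Exception (e) is satisfied on its face — rent is paid in kind; the tenant is an immediate family member; a current Provisional Registration is held. Turning to paragraphs (m)–(n): (m) operates against (e): the baseline figure is 600, under the 638 limit. (n) is inapplicable (the Provisional Certificate is not current), so (m) stands. So (e) is unavailable.

No — exception (c) applies; Samir is not required to file Form RP-4.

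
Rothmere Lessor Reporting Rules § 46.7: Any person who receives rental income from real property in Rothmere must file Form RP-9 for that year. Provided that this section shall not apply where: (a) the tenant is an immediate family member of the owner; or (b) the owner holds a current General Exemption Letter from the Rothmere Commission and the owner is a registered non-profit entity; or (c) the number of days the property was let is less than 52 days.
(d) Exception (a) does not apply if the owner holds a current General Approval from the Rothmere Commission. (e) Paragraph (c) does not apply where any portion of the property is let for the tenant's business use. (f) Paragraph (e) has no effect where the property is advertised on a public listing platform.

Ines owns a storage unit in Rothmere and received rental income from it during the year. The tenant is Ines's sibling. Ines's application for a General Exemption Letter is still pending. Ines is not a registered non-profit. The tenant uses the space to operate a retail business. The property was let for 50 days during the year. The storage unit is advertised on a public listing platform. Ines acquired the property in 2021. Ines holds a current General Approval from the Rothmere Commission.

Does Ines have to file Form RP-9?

No — exception (c) applies; Ines is not required to file Form RP-9.

All of (a)'s requirements are met (the tenant is an immediate family member). However, paragraph (d) must be considered: (d) operates against (a): a current General Approval is held. Exception (a) does not apply.
Exception (b) requires that the owner holds a current General Exemption Letter from the Rothmere Commission; but no current General Exemption Letter is held, so (b) is unavailable.
All of (c)'s requirements are met (the number of days the property was let is 50 days, less than the 52 days limit). Considering the limiting provisions: (e) would limit (c) — the space is let for business use — but (f) sets (e) aside: (f) operates against (e): the property is publicly advertised. So (c) applies.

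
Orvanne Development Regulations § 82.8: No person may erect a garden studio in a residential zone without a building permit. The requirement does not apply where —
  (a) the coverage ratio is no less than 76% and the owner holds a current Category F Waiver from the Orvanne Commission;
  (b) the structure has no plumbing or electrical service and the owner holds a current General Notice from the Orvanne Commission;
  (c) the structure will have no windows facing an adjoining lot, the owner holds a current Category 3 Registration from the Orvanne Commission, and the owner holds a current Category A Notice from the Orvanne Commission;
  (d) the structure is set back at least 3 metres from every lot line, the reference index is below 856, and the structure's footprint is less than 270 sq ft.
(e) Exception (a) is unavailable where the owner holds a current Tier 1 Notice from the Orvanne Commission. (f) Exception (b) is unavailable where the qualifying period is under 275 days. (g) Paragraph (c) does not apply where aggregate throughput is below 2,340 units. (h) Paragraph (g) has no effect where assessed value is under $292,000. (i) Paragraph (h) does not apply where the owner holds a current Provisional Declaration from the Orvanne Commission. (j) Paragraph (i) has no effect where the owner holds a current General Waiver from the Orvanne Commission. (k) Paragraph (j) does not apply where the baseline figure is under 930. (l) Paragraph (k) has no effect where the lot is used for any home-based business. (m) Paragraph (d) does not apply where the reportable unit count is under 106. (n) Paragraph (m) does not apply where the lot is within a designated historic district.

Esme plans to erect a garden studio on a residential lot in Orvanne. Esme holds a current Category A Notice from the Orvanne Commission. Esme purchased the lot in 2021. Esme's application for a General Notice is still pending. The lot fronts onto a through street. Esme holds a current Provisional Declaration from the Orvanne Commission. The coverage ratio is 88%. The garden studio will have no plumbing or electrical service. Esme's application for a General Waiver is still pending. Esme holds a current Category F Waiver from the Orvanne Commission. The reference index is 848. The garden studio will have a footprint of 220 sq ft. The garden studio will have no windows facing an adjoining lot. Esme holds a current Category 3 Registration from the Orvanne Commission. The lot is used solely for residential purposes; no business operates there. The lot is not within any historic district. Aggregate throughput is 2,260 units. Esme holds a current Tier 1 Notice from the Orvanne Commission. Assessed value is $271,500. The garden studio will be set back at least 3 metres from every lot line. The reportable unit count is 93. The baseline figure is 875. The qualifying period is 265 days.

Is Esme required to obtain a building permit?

Yes — Esme must obtain a building permit.

Exception (a): the coverage ratio is 88%, meeting the 76% threshold; a current Category F Waiver is held — every condition holds. But: (e) operates against (a): a current Tier 1 Notice is held. (a) is therefore removed.
Exception (b) does not apply: there is no General Notice in force.
Exception (c)'s conditions are all satisfied: no windows face an adjoining lot; a current Category 3 Registration is held; a current Category A Notice is held. But: (g) is triggered — aggregate throughput is 2,260 units, below the 2,340 units limit. (h) would limit (g) — assessed value is $271,500, under the $292,000 limit — but (i) sets (h) aside: (i) applies — a current Provisional Declaration is held. (j) is inapplicable (no current General Waiver is held), so (i) stands. (c) is therefore removed.
All of (d)'s requirements are met (the setback is at least 3 m on every side; the reference index is 848, below the 856 limit; the structure's footprint is 220 sq ft, less than the 270 sq ft limit). However, paragraphs (m)–(n) must be considered: (m) operates against (d): the reportable unit count is 93, under the 106 limit. (n) does not operate here (the lot is not in a historic district), so (m) stands. So (d) is unavailable.
No exception displaces § 82.8.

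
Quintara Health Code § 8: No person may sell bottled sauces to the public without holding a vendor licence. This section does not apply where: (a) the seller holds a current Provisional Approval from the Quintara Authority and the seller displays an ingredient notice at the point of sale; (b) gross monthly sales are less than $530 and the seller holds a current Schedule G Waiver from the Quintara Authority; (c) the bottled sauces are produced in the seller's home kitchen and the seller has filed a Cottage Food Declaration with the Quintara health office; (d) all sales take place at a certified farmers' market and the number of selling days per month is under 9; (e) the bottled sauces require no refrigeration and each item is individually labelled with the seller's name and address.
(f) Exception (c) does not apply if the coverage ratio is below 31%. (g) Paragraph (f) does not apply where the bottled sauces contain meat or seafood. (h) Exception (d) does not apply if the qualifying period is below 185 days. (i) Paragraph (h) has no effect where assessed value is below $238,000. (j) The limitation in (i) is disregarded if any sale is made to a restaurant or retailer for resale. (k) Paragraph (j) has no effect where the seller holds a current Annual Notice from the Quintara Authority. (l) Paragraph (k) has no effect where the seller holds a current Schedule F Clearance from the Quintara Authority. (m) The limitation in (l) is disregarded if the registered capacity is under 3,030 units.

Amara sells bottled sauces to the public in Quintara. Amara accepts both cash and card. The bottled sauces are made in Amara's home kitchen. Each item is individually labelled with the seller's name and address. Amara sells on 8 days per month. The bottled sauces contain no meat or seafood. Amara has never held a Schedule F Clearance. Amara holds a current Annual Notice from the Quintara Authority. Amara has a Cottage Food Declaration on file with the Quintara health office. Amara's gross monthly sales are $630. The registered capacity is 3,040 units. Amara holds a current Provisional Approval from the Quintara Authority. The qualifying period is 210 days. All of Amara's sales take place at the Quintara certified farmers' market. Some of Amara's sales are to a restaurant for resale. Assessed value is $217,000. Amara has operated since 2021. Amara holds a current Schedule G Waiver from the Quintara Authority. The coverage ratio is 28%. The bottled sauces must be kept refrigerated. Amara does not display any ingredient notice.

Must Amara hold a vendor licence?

Exception (a) requires that the seller displays an ingredient notice at the point of sale; but no ingredient notice is displayed, so (a) is unavailable.
Exception (b) does not apply: gross monthly sales are $630, not less than $530.
Exception (c) is satisfied on its face — the bottled sauces are home-kitchen produced; a Cottage Food Declaration is on file. But: (f) applies — the coverage ratio is 28%, below the 31% limit. (g), which would lift (f), is not engaged — the bottled sauces contain no meat or seafood. (c) is therefore removed.
Exception (d): all sales are at a certified farmers' market; the number of selling days per month is 8, under the 9 limit — every condition holds. Applying paragraphs (h)–(m): (h) is not engaged — the qualifying period is 210 days, not below 185 days. So (d) applies.
Exception (e) does not apply: the bottled sauces require refrigeration.

No — exception (d) applies; Amara is not required to hold a vendor licence.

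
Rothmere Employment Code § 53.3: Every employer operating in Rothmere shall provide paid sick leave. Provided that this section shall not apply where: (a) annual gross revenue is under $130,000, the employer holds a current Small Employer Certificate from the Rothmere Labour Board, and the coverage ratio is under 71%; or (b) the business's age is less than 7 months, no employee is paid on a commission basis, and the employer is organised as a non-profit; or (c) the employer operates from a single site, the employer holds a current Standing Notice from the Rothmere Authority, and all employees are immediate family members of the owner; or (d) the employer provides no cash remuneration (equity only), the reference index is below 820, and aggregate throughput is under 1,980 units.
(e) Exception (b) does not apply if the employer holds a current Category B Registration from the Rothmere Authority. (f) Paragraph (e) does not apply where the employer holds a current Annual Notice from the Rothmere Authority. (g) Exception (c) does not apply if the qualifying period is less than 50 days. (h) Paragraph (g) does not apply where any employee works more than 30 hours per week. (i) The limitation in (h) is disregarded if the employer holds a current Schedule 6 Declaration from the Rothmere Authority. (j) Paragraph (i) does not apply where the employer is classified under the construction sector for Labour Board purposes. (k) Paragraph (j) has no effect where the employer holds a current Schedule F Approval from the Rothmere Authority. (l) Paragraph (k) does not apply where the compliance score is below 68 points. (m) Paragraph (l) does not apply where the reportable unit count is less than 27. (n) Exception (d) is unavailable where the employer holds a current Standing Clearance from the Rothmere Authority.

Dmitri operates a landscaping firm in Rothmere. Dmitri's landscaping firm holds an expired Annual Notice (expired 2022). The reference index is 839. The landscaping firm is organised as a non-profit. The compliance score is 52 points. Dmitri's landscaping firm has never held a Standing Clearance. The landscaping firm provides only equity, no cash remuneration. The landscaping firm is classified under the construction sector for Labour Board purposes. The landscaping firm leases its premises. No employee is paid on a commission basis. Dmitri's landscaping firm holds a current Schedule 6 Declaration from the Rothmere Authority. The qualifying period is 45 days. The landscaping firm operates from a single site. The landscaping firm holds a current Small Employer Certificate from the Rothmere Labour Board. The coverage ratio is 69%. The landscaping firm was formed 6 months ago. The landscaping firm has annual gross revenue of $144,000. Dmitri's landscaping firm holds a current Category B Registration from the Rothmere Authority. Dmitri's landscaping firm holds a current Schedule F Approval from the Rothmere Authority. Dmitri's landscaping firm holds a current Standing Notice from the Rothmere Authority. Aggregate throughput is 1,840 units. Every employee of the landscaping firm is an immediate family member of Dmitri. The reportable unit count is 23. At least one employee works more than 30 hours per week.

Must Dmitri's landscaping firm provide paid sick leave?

Yes — Dmitri's landscaping firm must provide paid sick leave.

Exception (a) requires that annual gross revenue is under $130,000; but annual gross revenue is $144,000, not under $130,000, so (a) is unavailable.
Exception (b)'s conditions are all satisfied: the business's age is 6 months, less than the 7 months limit; no employee is paid on commission; the employer is a non-profit. However, paragraphs (e)–(f) must be considered: (e) operates against (b): a current Category B Registration is held. (f), which would lift (e), is not triggered — there is no Annual Notice in force. So (b) is unavailable.
Exception (c): the employer operates from a single site; a current Standing Notice is held; every employee is an immediate family member — every condition holds. However, paragraphs (g)–(m) must be considered: (g) operates against (c): the qualifying period is 45 days, less than the 50 days limit. (h) would limit (g) — at least one employee exceeds 30 hours/week — but (i) sets (h) aside: (i) applies — a current Schedule 6 Declaration is held. (j) operates (the landscaping firm is classified under the construction sector), but is itself disapplied by (k): (k) is triggered — a current Schedule F Approval is held. (l) would limit (k) — the compliance score is 52 points, below the 68 points limit — but (m) sets (l) aside: (m) is engaged — the reportable unit count is 23, less than the 27 limit. Exception (c) does not apply.
Exception (d) does not apply: the reference index is 839, not below 820.
Every exception is unavailable, so the rule governs.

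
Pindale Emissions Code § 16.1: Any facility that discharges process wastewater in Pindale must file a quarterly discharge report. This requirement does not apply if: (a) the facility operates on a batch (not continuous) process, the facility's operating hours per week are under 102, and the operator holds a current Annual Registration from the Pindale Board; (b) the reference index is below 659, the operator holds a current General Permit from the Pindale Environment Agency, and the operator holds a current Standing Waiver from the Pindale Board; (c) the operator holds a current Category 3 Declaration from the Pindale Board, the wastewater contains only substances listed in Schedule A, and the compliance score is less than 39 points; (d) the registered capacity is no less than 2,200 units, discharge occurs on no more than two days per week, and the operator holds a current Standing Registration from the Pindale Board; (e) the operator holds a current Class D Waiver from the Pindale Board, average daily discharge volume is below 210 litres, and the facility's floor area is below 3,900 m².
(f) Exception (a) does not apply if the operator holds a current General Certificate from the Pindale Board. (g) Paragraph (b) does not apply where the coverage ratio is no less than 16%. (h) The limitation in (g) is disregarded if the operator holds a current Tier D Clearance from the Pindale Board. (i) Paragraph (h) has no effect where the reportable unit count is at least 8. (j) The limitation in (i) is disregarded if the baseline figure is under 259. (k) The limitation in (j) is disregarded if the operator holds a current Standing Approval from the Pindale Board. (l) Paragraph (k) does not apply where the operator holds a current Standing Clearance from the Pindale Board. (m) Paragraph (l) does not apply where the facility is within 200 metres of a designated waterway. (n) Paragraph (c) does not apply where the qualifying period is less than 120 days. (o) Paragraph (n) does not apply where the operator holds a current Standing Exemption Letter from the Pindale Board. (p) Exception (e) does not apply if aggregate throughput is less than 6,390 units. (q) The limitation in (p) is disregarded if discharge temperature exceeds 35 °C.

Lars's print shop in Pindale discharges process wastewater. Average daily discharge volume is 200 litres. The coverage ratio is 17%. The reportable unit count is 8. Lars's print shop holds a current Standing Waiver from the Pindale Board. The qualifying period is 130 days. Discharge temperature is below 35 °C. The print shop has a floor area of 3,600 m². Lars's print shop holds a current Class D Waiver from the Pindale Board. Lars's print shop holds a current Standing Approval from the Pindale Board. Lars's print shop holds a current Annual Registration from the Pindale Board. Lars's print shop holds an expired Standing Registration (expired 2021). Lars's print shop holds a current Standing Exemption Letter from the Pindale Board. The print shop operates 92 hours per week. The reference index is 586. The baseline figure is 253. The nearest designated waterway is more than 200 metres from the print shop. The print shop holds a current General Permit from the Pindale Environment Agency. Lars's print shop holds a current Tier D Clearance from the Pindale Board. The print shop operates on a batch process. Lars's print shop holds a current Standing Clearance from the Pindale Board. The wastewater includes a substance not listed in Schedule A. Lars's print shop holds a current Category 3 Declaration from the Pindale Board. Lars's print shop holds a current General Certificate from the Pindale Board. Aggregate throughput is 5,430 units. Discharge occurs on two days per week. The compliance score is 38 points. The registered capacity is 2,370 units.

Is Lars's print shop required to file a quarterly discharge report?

No — exception (b) applies; Lars's print shop is not required to file a quarterly discharge report.

Exception (a): the facility operates on a batch process; the facility's operating hours per week are 92, under the 102 limit; a current Annual Registration is held — every condition holds. But applying paragraph (f): (f) operates against (a): a current General Certificate is held. Exception (a) does not apply.
Exception (b) is satisfied on its face — the reference index is 586, below the 659 limit; a current General Permit is held; a current Standing Waiver is held. Considering the limiting provisions: (g) would limit (b) — the coverage ratio is 17%, meeting the 16% threshold — but (h) sets (g) aside: (h) operates against (g): a current Tier D Clearance is held. (i) would limit (h) — the reportable unit count is 8, meeting the 8 threshold — but (j) sets (i) aside: (j) operates — the baseline figure is 253, under the 259 limit. (k) is triggered (a current Standing Approval is held), but is displaced by (l): (l) operates — a current Standing Clearance is held. (m) is not triggered (the print shop is more than 200 m from any designated waterway), so (l) stands. Exception (b) stands.
Exception (c) fails — the wastewater includes a non-Schedule-A substance.
Exception (d) does not apply: there is no Standing Registration in force.
Exception (e)'s conditions are all satisfied: a current Class D Waiver is held; average daily discharge volume is 200 litres, below the 210 litres limit; the facility's floor area is 3,600 m², below the 3,900 m² limit. But applying paragraphs (p)–(q): (p) operates against (e): aggregate throughput is 5,430 units, less than the 6,390 units limit. (q) is not triggered (discharge temperature is below 35 °C), so (p) stands. So (e) is unavailable.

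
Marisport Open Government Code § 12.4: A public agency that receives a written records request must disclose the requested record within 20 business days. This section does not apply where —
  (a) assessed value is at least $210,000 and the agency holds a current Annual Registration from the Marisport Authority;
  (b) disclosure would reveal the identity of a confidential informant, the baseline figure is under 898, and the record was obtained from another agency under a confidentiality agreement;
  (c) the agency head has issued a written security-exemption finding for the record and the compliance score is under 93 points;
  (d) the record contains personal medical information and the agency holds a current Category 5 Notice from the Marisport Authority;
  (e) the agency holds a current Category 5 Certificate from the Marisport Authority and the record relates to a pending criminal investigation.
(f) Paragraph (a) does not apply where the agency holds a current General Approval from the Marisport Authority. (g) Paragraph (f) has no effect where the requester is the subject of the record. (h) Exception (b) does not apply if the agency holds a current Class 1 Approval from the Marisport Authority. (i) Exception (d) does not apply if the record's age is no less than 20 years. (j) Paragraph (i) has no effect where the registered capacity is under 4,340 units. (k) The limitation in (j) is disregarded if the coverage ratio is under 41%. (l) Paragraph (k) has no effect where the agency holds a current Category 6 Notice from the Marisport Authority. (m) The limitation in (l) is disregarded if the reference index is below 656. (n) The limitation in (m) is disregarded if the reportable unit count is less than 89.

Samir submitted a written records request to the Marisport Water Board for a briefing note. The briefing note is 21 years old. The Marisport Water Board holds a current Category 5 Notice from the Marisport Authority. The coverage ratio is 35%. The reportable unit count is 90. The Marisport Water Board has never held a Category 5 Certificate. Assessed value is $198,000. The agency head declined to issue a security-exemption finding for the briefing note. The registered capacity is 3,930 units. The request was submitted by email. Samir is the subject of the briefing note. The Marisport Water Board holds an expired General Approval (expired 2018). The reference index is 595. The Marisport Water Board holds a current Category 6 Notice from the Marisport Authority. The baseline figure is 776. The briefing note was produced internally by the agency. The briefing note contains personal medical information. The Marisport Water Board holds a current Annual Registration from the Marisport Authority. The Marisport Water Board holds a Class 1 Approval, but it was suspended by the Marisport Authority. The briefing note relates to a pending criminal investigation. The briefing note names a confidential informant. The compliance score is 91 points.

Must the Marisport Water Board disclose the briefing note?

Exception (a) requires that assessed value is at least $210,000; but assessed value is $198,000, short of $210,000, so (a) is unavailable.
Exception (b) fails — the briefing note was produced internally.
Exception (c) does not apply: the agency head declined to issue a security-exemption finding.
Exception (d): the briefing note contains personal medical information; a current Category 5 Notice is held — every condition holds. Turning to paragraphs (i)–(n): (i) is triggered — the record's age is 21 years, meeting the 20 years threshold. (j) would limit (i) — the registered capacity is 3,930 units, under the 4,340 units limit — but (k) sets (j) aside: (k) is engaged — the coverage ratio is 35%, under the 41% limit. (l) is engaged (a current Category 6 Notice is held), but is overridden by (m): (m) applies — the reference index is 595, below the 656 limit. (n) is not triggered (the reportable unit count is 90, not less than 89), so (m) stands. So (d) is unavailable.
Exception (e) does not apply: no current Category 5 Certificate is held.
No exception displaces § 12.4.

Yes — the Marisport Water Board must disclose the briefing note.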